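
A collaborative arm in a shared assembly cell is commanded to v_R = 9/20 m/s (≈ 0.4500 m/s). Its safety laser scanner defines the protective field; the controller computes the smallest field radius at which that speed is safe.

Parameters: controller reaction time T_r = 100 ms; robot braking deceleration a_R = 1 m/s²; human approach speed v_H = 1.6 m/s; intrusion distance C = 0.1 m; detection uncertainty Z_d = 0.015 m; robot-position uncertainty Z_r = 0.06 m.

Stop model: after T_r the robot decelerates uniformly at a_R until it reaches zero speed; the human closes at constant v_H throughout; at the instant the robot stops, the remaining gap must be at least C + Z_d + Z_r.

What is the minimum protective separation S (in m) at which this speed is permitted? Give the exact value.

S_min = 961/800 m = 1.2012 m

stop time T_s = (9/20)/1 = 0.4500 s
reaction-phase robot travel = 0.4500·0.1000 = 0.0450 m
braking distance = 0.4500²/(2·1.0000) = 0.1013 m
human closes 1.6000·0.5500 = 0.8800 m
C+Z_d+Z_r = 0.1000+0.0150+0.0600 = 0.1750 m
S_min ≈ 0.0450+0.1013+0.8800+0.1750  ⇒  S_min = 961/800 m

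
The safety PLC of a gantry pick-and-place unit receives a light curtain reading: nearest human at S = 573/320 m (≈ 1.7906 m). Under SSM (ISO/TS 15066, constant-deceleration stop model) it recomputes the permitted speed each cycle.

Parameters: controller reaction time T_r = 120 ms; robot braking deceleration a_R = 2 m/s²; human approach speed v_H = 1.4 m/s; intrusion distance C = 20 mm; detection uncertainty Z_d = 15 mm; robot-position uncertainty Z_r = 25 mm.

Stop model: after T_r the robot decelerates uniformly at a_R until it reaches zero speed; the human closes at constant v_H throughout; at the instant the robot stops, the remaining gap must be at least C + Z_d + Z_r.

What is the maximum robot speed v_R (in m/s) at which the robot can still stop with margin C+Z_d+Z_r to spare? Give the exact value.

v_R_max = 27/20 m/s = 1.3500 m/s

collect terms ⇒ (1/4)·v_R² + (41/50)·v_R + (-12501/8000) = 0
  disc = (41/50)² − 4·(1/4)·(-12501/8000) = 89401/40000 ; √disc = 299/200
  v_R = (−(41/50) + 299/200) / (2·(1/4)) = 27/20 m/s
check:
stop time T_s = (27/20)/2 = 0.6750 s
robot in T_r: 1.3500·0.1200 = 0.1620 m
robot covers 1.3500·0.6750 − ½·2.0000·0.6750² = 0.4556 m while stopping
human closes 1.4000·0.7950 = 1.1130 m
margins: 0.0200+0.0150+0.0250 = 0.0600 m
sum ≈ 0.1620+0.4556+1.1130+0.0600 ≈ 1.7906 m = S ✓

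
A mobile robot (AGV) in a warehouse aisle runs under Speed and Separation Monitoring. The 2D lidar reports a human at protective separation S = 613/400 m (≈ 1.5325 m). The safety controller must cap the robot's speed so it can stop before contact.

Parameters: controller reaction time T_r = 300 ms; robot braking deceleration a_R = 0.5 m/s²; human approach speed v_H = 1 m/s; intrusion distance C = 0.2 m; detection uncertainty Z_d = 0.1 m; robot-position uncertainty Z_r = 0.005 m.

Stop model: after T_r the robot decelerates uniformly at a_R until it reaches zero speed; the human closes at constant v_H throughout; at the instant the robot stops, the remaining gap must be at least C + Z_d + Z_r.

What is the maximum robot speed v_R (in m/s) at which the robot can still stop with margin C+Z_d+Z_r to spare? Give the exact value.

collect terms ⇒ (1)·v_R² + (23/10)·v_R + (-371/400) = 0
  disc = (23/10)² − 4·(1)·(-371/400) = 9 ; √disc = 3
  v_R = (−(23/10) + 3) / (2·(1)) = 7/20 m/s
check:
braking lasts T_s = (7/20)/(1/2) = 0.7000 s
reaction-phase robot travel = 0.3500·0.3000 = 0.1050 m
robot under decel: 0.3500²/(2·0.5000) = 0.1225 m
person approaches 1.0000·(0.3000+0.7000) = 1.0000 m
C+Z_d+Z_r = 0.2000+0.1000+0.0050 = 0.3050 m
sum ≈ 0.1050+0.1225+1.0000+0.3050 ≈ 1.5325 m = S ✓

v_R_max = 7/20 m/s = 0.3500 m/s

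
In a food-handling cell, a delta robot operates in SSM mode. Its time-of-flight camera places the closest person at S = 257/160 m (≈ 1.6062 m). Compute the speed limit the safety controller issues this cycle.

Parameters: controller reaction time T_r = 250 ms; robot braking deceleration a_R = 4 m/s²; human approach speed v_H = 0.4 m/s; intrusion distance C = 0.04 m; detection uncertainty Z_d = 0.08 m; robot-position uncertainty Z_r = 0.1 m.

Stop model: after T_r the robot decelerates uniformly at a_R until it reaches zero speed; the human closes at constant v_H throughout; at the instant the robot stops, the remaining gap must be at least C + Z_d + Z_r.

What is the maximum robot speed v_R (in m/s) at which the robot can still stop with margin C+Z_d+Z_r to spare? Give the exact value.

quadratic (1/8)·v² + (7/20)·v + (-1029/800) = 0
  disc = (7/20)² − 4·(1/8)·(-1029/800) = 49/64 ; √disc = 7/8
  v_R = (−(7/20) + 7/8) / (2·(1/8)) = 21/10 m/s
check:
T_s = v_R/a_R = (21/10)/4 = 0.5250 s
reaction-phase robot travel = 2.1000·0.2500 = 0.5250 m
robot under decel: 2.1000²/(2·4.0000) = 0.5513 m
person approaches 0.4000·(0.2500+0.5250) = 0.3100 m
C+Z_d+Z_r = 0.0400+0.0800+0.1000 = 0.2200 m
sum ≈ 0.5250+0.5513+0.3100+0.2200 ≈ 1.6062 m = S ✓

v_R_max = 21/10 m/s = 2.1000 m/s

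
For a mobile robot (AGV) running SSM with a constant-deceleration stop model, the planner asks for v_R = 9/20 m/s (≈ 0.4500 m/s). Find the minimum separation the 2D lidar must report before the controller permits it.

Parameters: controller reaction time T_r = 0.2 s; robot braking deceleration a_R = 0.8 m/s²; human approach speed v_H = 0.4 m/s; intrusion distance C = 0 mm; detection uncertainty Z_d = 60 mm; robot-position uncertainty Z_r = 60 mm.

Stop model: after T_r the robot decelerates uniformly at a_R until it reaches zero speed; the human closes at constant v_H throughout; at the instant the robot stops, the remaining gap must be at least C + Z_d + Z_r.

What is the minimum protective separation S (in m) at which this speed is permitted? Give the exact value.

braking lasts T_s = (9/20)/(4/5) = 0.5625 s
robot in T_r: 0.4500·0.2000 = 0.0900 m
braking distance = 0.4500²/(2·0.8000) = 0.1266 m
human over T_r+T_s: 0.4000·(0.2000+0.5625) = 0.3050 m
margins: 0.0000+0.0600+0.0600 = 0.1200 m
S_min ≈ 0.0900+0.1266+0.3050+0.1200  ⇒  S_min = 2053/3200 m

S_min = 2053/3200 m = 0.6416 m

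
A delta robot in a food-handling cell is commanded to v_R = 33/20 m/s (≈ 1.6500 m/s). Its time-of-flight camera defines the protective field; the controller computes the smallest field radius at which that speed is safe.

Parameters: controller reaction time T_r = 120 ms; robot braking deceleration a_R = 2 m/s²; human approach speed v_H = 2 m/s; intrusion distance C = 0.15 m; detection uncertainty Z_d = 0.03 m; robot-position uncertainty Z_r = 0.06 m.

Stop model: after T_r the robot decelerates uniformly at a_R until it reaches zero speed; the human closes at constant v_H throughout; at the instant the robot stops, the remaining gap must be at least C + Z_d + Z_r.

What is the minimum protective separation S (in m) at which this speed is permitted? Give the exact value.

S_min = 24069/8000 m = 3.0086 m

T_s = v_R/a_R = (33/20)/2 = 0.8250 s
robot in T_r: 1.6500·0.1200 = 0.1980 m
braking distance = 1.6500²/(2·2.0000) = 0.6806 m
person approaches 2.0000·(0.1200+0.8250) = 1.8900 m
residual clearance needed = 0.1500+0.0300+0.0600 = 0.2400 m
S_min ≈ 0.1980+0.6806+1.8900+0.2400  ⇒  S_min = 24069/8000 m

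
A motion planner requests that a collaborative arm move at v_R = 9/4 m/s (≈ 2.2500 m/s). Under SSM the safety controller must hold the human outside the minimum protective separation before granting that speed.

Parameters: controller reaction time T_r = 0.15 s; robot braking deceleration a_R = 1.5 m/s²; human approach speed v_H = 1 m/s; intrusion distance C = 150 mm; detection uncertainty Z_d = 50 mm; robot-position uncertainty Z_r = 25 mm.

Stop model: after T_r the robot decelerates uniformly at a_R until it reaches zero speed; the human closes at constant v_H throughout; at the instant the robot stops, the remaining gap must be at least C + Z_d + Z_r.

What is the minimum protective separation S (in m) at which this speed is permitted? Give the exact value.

S_min = 39/10 m = 3.9000 m

T_s = v_R/a_R = (9/4)/(3/2) = 1.5000 s
reaction-phase robot travel = 2.2500·0.1500 = 0.3375 m
braking distance = 2.2500²/(2·1.5000) = 1.6875 m
human closes 1.0000·1.6500 = 1.6500 m
C+Z_d+Z_r = 0.1500+0.0500+0.0250 = 0.2250 m
S_min ≈ 0.3375+1.6875+1.6500+0.2250  ⇒  S_min = 39/10 m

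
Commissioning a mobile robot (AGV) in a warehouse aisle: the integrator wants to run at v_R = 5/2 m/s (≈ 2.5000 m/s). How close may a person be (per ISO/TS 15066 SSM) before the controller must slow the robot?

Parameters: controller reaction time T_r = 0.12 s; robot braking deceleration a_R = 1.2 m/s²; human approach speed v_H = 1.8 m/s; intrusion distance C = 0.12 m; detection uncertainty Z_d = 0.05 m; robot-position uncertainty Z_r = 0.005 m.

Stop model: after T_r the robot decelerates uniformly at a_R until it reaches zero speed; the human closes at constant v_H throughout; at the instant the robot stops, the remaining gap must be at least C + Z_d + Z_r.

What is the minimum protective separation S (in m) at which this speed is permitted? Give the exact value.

S_min = 42271/6000 m = 7.0452 m

braking lasts T_s = (5/2)/(6/5) = 2.0833 s
reaction-phase robot travel = 2.5000·0.1200 = 0.3000 m
robot under decel: 2.5000²/(2·1.2000) = 2.6042 m
human closes 1.8000·2.2033 = 3.9660 m
margins: 0.1200+0.0500+0.0050 = 0.1750 m
S_min ≈ 0.3000+2.6042+3.9660+0.1750  ⇒  S_min = 42271/6000 m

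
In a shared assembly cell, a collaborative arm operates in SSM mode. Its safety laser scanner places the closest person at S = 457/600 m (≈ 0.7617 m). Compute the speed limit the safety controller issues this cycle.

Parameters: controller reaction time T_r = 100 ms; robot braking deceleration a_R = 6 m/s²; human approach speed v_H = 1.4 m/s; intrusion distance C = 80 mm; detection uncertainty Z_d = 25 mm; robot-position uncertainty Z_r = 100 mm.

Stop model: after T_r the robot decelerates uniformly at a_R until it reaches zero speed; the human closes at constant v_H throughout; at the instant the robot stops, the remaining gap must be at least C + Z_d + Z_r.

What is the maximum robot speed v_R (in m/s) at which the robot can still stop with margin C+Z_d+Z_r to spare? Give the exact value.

v_R_max = 1 m/s = 1.0000 m/s

quadratic (1/12)·v² + (1/3)·v + (-5/12) = 0
  disc = (1/3)² − 4·(1/12)·(-5/12) = 1/4 ; √disc = 1/2
  v_R = (−(1/3) + 1/2) / (2·(1/12)) = 1 m/s
check:
T_s = v_R/a_R = 1/6 = 0.1667 s
robot covers v_R·T_r = 1.0000·0.1000 = 0.1000 m before braking
robot under decel: 1.0000²/(2·6.0000) = 0.0833 m
person approaches 1.4000·(0.1000+0.1667) = 0.3733 m
C+Z_d+Z_r = 0.0800+0.0250+0.1000 = 0.2050 m
sum ≈ 0.1000+0.0833+0.3733+0.2050 ≈ 0.7617 m = S ✓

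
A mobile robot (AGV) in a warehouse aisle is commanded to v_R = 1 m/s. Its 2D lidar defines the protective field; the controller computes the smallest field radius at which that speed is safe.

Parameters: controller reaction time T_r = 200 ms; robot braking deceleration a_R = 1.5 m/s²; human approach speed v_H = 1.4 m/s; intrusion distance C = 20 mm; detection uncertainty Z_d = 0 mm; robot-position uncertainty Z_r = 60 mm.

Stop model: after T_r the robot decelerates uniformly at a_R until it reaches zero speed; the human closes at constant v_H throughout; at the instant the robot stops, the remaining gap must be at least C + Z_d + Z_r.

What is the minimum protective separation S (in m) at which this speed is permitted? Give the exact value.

T_s = v_R/a_R = 1/(3/2) = 0.6667 s
reaction-phase robot travel = 1.0000·0.2000 = 0.2000 m
robot covers 1.0000·0.6667 − ½·1.5000·0.6667² = 0.3333 m while stopping
human closes 1.4000·0.8667 = 1.2133 m
residual clearance needed = 0.0200+0.0000+0.0600 = 0.0800 m
S_min ≈ 0.2000+0.3333+1.2133+0.0800  ⇒  S_min = 137/75 m

S_min = 137/75 m = 1.8267 m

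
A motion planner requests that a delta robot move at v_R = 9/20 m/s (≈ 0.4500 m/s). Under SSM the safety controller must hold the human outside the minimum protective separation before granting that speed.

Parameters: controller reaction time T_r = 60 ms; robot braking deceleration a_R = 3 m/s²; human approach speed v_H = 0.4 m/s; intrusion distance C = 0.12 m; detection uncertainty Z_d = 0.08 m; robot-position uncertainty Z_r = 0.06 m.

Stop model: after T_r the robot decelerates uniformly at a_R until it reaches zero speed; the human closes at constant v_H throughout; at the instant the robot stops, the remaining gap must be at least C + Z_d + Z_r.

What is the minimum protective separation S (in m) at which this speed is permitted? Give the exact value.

S_min = 1619/4000 m = 0.4047 m

T_s = v_R/a_R = (9/20)/3 = 0.1500 s
robot covers v_R·T_r = 0.4500·0.0600 = 0.0270 m before braking
braking distance = 0.4500²/(2·3.0000) = 0.0338 m
person approaches 0.4000·(0.0600+0.1500) = 0.0840 m
residual clearance needed = 0.1200+0.0800+0.0600 = 0.2600 m
S_min ≈ 0.0270+0.0338+0.0840+0.2600  ⇒  S_min = 1619/4000 m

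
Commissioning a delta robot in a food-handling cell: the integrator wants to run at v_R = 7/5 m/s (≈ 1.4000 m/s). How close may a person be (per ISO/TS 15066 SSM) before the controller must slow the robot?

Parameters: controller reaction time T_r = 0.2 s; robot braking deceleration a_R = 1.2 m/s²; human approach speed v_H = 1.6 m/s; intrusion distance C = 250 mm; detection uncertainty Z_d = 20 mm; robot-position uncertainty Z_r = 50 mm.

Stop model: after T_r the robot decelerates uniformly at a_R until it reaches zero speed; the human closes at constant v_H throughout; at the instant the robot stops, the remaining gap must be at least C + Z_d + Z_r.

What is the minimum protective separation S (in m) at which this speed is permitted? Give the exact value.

S_min = 1081/300 m = 3.6033 m

braking lasts T_s = (7/5)/(6/5) = 1.1667 s
reaction-phase robot travel = 1.4000·0.2000 = 0.2800 m
braking distance = 1.4000²/(2·1.2000) = 0.8167 m
person approaches 1.6000·(0.2000+1.1667) = 2.1867 m
residual clearance needed = 0.2500+0.0200+0.0500 = 0.3200 m
S_min ≈ 0.2800+0.8167+2.1867+0.3200  ⇒  S_min = 1081/300 m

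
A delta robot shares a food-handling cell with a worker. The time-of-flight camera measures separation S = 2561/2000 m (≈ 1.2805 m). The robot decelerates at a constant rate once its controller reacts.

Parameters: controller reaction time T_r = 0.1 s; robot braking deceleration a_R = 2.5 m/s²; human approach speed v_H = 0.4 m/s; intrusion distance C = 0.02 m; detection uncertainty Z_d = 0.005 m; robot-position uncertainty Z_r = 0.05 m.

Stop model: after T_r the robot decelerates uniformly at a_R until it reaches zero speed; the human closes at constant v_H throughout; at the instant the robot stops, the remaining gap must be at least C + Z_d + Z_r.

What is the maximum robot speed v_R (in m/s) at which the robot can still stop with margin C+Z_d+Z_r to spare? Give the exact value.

quadratic (1/5)·v² + (13/50)·v + (-2331/2000) = 0
  disc = (13/50)² − 4·(1/5)·(-2331/2000) = 1 ; √disc = 1
  v_R = (−(13/50) + 1) / (2·(1/5)) = 37/20 m/s
check:
T_s = v_R/a_R = (37/20)/(5/2) = 0.7400 s
reaction-phase robot travel = 1.8500·0.1000 = 0.1850 m
braking distance = 1.8500²/(2·2.5000) = 0.6845 m
human over T_r+T_s: 0.4000·(0.1000+0.7400) = 0.3360 m
residual clearance needed = 0.0200+0.0050+0.0500 = 0.0750 m
sum ≈ 0.1850+0.6845+0.3360+0.0750 ≈ 1.2805 m = S ✓

v_R_max = 37/20 m/s = 1.8500 m/s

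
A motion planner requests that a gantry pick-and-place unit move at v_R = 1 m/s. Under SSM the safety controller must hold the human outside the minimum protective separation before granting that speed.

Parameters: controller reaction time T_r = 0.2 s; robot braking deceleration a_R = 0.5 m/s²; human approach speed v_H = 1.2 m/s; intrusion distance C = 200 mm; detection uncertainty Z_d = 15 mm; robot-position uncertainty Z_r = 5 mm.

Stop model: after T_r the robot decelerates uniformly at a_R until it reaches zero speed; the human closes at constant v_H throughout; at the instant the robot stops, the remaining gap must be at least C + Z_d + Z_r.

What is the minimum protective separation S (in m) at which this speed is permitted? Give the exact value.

stop time T_s = 1/(1/2) = 2.0000 s
robot in T_r: 1.0000·0.2000 = 0.2000 m
braking distance = 1.0000²/(2·0.5000) = 1.0000 m
human over T_r+T_s: 1.2000·(0.2000+2.0000) = 2.6400 m
margins: 0.2000+0.0150+0.0050 = 0.2200 m
S_min ≈ 0.2000+1.0000+2.6400+0.2200  ⇒  S_min = 203/50 m

S_min = 203/50 m = 4.0600 m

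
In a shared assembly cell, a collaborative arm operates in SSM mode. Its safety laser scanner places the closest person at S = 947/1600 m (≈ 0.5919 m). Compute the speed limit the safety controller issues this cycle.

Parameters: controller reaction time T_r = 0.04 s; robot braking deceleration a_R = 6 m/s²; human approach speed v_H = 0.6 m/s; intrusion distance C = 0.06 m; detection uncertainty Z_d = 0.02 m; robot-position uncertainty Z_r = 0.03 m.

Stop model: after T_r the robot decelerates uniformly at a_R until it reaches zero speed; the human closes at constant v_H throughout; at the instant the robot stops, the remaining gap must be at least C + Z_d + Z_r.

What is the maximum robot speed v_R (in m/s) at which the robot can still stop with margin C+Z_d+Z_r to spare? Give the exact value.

at the boundary: (1/12)·v² + (7/50)·v + (-3663/8000) = 0
  disc = (7/50)² − 4·(1/12)·(-3663/8000) = 6889/40000 ; √disc = 83/200
  v_R = (−(7/50) + 83/200) / (2·(1/12)) = 33/20 m/s
check:
braking lasts T_s = (33/20)/6 = 0.2750 s
robot in T_r: 1.6500·0.0400 = 0.0660 m
robot under decel: 1.6500²/(2·6.0000) = 0.2269 m
human closes 0.6000·0.3150 = 0.1890 m
residual clearance needed = 0.0600+0.0200+0.0300 = 0.1100 m
sum ≈ 0.0660+0.2269+0.1890+0.1100 ≈ 0.5919 m = S ✓

v_R_max = 33/20 m/s = 1.6500 m/s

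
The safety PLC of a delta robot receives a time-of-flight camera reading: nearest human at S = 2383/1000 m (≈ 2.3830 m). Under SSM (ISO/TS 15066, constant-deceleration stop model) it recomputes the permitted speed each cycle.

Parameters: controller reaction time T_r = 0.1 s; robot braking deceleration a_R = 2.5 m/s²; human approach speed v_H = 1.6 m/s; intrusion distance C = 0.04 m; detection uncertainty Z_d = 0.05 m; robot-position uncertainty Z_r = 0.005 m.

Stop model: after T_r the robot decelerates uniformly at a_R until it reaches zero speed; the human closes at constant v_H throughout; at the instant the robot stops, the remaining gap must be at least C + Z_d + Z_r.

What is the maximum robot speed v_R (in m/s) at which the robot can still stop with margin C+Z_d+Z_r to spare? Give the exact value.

v_R_max = 19/10 m/s = 1.9000 m/s

at the boundary: (1/5)·v² + (37/50)·v + (-266/125) = 0
  disc = (37/50)² − 4·(1/5)·(-266/125) = 9/4 ; √disc = 3/2
  v_R = (−(37/50) + 3/2) / (2·(1/5)) = 19/10 m/s
check:
braking lasts T_s = (19/10)/(5/2) = 0.7600 s
reaction-phase robot travel = 1.9000·0.1000 = 0.1900 m
braking distance = 1.9000²/(2·2.5000) = 0.7220 m
person approaches 1.6000·(0.1000+0.7600) = 1.3760 m
C+Z_d+Z_r = 0.0400+0.0500+0.0050 = 0.0950 m
sum ≈ 0.1900+0.7220+1.3760+0.0950 ≈ 2.3830 m = S ✓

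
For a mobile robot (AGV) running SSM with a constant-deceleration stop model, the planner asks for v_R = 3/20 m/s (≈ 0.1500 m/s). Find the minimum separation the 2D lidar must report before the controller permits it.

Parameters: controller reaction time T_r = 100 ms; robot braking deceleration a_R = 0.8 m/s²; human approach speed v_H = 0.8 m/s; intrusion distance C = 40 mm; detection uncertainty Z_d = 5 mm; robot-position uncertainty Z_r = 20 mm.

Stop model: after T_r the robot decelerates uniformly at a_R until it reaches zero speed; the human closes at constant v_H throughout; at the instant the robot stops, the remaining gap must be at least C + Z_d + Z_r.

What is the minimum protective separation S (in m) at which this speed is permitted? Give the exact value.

S_min = 1037/3200 m = 0.3241 m

stop time T_s = (3/20)/(4/5) = 0.1875 s
robot covers v_R·T_r = 0.1500·0.1000 = 0.0150 m before braking
robot under decel: 0.1500²/(2·0.8000) = 0.0141 m
human closes 0.8000·0.2875 = 0.2300 m
margins: 0.0400+0.0050+0.0200 = 0.0650 m
S_min ≈ 0.0150+0.0141+0.2300+0.0650  ⇒  S_min = 1037/3200 m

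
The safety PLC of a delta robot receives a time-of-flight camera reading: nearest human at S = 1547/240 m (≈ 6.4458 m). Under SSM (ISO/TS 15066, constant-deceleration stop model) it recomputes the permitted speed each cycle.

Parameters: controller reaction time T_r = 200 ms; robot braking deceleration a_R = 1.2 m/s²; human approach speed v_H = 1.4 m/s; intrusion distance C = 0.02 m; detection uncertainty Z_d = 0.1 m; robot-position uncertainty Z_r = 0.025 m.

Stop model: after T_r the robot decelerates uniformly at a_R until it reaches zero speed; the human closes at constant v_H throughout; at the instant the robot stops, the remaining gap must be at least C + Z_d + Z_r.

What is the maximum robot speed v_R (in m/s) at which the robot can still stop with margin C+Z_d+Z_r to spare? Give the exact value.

at the boundary: (5/12)·v² + (41/30)·v + (-289/48) = 0
  disc = (41/30)² − 4·(5/12)·(-289/48) = 4761/400 ; √disc = 69/20
  v_R = (−(41/30) + 69/20) / (2·(5/12)) = 5/2 m/s
check:
braking lasts T_s = (5/2)/(6/5) = 2.0833 s
robot in T_r: 2.5000·0.2000 = 0.5000 m
robot covers 2.5000·2.0833 − ½·1.2000·2.0833² = 2.6042 m while stopping
human over T_r+T_s: 1.4000·(0.2000+2.0833) = 3.1967 m
C+Z_d+Z_r = 0.0200+0.1000+0.0250 = 0.1450 m
sum ≈ 0.5000+2.6042+3.1967+0.1450 ≈ 6.4458 m = S ✓

v_R_max = 5/2 m/s = 2.5000 m/s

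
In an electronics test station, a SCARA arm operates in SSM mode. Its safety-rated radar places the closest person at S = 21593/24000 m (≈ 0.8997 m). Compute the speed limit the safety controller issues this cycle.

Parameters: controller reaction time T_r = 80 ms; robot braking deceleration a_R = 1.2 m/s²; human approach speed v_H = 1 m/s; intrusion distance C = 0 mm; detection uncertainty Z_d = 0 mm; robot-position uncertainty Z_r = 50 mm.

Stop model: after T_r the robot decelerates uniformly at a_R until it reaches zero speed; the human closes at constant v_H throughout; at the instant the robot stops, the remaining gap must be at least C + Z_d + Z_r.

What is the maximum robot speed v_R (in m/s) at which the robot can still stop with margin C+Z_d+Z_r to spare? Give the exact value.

at the boundary: (5/12)·v² + (137/150)·v + (-18473/24000) = 0
  disc = (137/150)² − 4·(5/12)·(-18473/24000) = 84681/40000 ; √disc = 291/200
  v_R = (−(137/150) + 291/200) / (2·(5/12)) = 13/20 m/s
check:
stop time T_s = (13/20)/(6/5) = 0.5417 s
robot covers v_R·T_r = 0.6500·0.0800 = 0.0520 m before braking
braking distance = 0.6500²/(2·1.2000) = 0.1760 m
human closes 1.0000·0.6217 = 0.6217 m
residual clearance needed = 0.0000+0.0000+0.0500 = 0.0500 m
sum ≈ 0.0520+0.1760+0.6217+0.0500 ≈ 0.8997 m = S ✓

v_R_max = 13/20 m/s = 0.6500 m/s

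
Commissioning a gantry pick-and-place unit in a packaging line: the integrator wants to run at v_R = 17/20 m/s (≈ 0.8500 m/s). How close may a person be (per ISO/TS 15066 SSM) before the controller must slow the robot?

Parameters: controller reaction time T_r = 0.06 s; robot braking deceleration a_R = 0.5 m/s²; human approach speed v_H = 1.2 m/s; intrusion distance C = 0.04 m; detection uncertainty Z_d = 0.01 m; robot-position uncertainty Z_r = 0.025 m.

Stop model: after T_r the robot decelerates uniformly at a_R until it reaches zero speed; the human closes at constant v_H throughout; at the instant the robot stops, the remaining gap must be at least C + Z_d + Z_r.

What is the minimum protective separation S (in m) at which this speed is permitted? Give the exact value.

T_s = v_R/a_R = (17/20)/(1/2) = 1.7000 s
reaction-phase robot travel = 0.8500·0.0600 = 0.0510 m
braking distance = 0.8500²/(2·0.5000) = 0.7225 m
person approaches 1.2000·(0.0600+1.7000) = 2.1120 m
residual clearance needed = 0.0400+0.0100+0.0250 = 0.0750 m
S_min ≈ 0.0510+0.7225+2.1120+0.0750  ⇒  S_min = 5921/2000 m

S_min = 5921/2000 m = 2.9605 m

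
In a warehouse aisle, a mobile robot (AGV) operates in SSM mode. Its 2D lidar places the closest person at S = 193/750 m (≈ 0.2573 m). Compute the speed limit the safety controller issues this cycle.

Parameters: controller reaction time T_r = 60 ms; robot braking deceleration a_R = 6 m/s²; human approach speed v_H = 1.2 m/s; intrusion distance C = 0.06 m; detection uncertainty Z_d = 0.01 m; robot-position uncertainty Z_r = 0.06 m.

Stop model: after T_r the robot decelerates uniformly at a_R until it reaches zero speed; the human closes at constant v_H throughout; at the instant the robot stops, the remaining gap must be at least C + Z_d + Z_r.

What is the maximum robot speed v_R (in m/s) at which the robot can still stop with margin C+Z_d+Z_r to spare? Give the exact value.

v_R_max = 1/5 m/s = 0.2000 m/s

at the boundary: (1/12)·v² + (13/50)·v + (-83/1500) = 0
  disc = (13/50)² − 4·(1/12)·(-83/1500) = 484/5625 ; √disc = 22/75
  v_R = (−(13/50) + 22/75) / (2·(1/12)) = 1/5 m/s
check:
braking lasts T_s = (1/5)/6 = 0.0333 s
reaction-phase robot travel = 0.2000·0.0600 = 0.0120 m
robot under decel: 0.2000²/(2·6.0000) = 0.0033 m
human over T_r+T_s: 1.2000·(0.0600+0.0333) = 0.1120 m
margins: 0.0600+0.0100+0.0600 = 0.1300 m
sum ≈ 0.0120+0.0033+0.1120+0.1300 ≈ 0.2573 m = S ✓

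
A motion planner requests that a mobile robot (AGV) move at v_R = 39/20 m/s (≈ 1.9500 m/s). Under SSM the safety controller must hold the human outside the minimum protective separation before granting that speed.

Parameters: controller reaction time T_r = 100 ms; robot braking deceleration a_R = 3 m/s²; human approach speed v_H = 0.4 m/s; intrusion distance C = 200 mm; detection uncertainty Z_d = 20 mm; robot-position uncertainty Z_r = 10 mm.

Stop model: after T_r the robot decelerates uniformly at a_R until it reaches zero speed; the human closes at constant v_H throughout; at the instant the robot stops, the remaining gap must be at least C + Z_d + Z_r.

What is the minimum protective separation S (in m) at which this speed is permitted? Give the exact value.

stop time T_s = (39/20)/3 = 0.6500 s
reaction-phase robot travel = 1.9500·0.1000 = 0.1950 m
braking distance = 1.9500²/(2·3.0000) = 0.6338 m
human over T_r+T_s: 0.4000·(0.1000+0.6500) = 0.3000 m
C+Z_d+Z_r = 0.2000+0.0200+0.0100 = 0.2300 m
S_min ≈ 0.1950+0.6338+0.3000+0.2300  ⇒  S_min = 1087/800 m

S_min = 1087/800 m = 1.3587 m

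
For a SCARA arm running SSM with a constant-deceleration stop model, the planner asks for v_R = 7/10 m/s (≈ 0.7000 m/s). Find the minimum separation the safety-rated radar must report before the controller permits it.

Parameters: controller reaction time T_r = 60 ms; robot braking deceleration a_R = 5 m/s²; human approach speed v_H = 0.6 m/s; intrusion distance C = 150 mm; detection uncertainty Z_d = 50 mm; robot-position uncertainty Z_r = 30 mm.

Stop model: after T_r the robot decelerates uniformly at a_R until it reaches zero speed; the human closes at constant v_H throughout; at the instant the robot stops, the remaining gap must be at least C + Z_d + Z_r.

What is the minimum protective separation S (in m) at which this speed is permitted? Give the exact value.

S_min = 441/1000 m = 0.4410 m

braking lasts T_s = (7/10)/5 = 0.1400 s
robot covers v_R·T_r = 0.7000·0.0600 = 0.0420 m before braking
braking distance = 0.7000²/(2·5.0000) = 0.0490 m
human closes 0.6000·0.2000 = 0.1200 m
C+Z_d+Z_r = 0.1500+0.0500+0.0300 = 0.2300 m
S_min ≈ 0.0420+0.0490+0.1200+0.2300  ⇒  S_min = 441/1000 m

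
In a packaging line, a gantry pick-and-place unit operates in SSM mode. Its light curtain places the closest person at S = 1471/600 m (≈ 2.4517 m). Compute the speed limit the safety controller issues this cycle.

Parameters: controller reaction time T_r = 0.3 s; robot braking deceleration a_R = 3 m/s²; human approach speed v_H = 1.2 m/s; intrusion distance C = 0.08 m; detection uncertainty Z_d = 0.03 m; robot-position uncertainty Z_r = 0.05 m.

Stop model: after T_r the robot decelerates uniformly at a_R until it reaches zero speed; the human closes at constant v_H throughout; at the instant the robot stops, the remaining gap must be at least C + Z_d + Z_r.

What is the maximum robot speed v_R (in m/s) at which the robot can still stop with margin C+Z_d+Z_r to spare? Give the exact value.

collect terms ⇒ (1/6)·v_R² + (7/10)·v_R + (-1159/600) = 0
  disc = (7/10)² − 4·(1/6)·(-1159/600) = 16/9 ; √disc = 4/3
  v_R = (−(7/10) + 4/3) / (2·(1/6)) = 19/10 m/s
check:
stop time T_s = (19/10)/3 = 0.6333 s
robot in T_r: 1.9000·0.3000 = 0.5700 m
robot under decel: 1.9000²/(2·3.0000) = 0.6017 m
human over T_r+T_s: 1.2000·(0.3000+0.6333) = 1.1200 m
margins: 0.0800+0.0300+0.0500 = 0.1600 m
sum ≈ 0.5700+0.6017+1.1200+0.1600 ≈ 2.4517 m = S ✓

v_R_max = 19/10 m/s = 1.9000 m/s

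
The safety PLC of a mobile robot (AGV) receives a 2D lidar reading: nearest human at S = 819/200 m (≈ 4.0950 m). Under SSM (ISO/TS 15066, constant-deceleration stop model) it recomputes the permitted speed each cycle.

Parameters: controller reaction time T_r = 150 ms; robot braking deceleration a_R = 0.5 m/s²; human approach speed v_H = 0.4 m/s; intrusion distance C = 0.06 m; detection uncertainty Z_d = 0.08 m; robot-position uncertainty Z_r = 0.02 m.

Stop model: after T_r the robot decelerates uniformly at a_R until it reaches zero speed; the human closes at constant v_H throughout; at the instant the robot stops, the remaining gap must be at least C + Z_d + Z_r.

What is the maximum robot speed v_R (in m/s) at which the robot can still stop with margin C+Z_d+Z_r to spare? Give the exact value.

at the boundary: (1)·v² + (19/20)·v + (-31/8) = 0
  disc = (19/20)² − 4·(1)·(-31/8) = 6561/400 ; √disc = 81/20
  v_R = (−(19/20) + 81/20) / (2·(1)) = 31/20 m/s
check:
stop time T_s = (31/20)/(1/2) = 3.1000 s
robot covers v_R·T_r = 1.5500·0.1500 = 0.2325 m before braking
robot under decel: 1.5500²/(2·0.5000) = 2.4025 m
person approaches 0.4000·(0.1500+3.1000) = 1.3000 m
residual clearance needed = 0.0600+0.0800+0.0200 = 0.1600 m
sum ≈ 0.2325+2.4025+1.3000+0.1600 ≈ 4.0950 m = S ✓

v_R_max = 31/20 m/s = 1.5500 m/s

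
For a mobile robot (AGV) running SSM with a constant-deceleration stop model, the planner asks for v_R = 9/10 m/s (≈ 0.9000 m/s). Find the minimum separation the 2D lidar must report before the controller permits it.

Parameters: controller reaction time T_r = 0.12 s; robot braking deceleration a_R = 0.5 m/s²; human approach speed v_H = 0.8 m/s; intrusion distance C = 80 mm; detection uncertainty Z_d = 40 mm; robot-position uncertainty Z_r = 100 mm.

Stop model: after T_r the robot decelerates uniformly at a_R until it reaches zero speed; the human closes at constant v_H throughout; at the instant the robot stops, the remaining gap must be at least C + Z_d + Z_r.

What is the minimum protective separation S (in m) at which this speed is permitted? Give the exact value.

S_min = 1337/500 m = 2.6740 m

T_s = v_R/a_R = (9/10)/(1/2) = 1.8000 s
robot covers v_R·T_r = 0.9000·0.1200 = 0.1080 m before braking
braking distance = 0.9000²/(2·0.5000) = 0.8100 m
person approaches 0.8000·(0.1200+1.8000) = 1.5360 m
C+Z_d+Z_r = 0.0800+0.0400+0.1000 = 0.2200 m
S_min ≈ 0.1080+0.8100+1.5360+0.2200  ⇒  S_min = 1337/500 m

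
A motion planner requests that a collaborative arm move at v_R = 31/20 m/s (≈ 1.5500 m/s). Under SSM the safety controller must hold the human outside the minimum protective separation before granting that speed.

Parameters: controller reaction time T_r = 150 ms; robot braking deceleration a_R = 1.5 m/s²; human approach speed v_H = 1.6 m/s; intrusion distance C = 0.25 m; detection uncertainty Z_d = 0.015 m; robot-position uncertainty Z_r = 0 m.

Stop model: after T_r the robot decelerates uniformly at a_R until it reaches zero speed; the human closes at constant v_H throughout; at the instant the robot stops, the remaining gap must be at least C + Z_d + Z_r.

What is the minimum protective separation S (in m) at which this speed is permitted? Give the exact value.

S_min = 383/120 m = 3.1917 m

stop time T_s = (31/20)/(3/2) = 1.0333 s
robot in T_r: 1.5500·0.1500 = 0.2325 m
robot under decel: 1.5500²/(2·1.5000) = 0.8008 m
human closes 1.6000·1.1833 = 1.8933 m
C+Z_d+Z_r = 0.2500+0.0150+0.0000 = 0.2650 m
S_min ≈ 0.2325+0.8008+1.8933+0.2650  ⇒  S_min = 383/120 m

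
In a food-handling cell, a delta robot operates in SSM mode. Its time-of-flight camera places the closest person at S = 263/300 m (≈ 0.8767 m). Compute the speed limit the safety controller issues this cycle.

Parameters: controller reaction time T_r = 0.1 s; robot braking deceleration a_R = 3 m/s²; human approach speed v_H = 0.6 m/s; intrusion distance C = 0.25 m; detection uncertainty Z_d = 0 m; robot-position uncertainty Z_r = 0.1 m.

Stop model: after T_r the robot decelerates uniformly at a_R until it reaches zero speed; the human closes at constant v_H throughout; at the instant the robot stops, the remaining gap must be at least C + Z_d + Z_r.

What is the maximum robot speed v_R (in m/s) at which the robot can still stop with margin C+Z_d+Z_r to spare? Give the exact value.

at the boundary: (1/6)·v² + (3/10)·v + (-7/15) = 0
  disc = (3/10)² − 4·(1/6)·(-7/15) = 361/900 ; √disc = 19/30
  v_R = (−(3/10) + 19/30) / (2·(1/6)) = 1 m/s
check:
braking lasts T_s = 1/3 = 0.3333 s
robot in T_r: 1.0000·0.1000 = 0.1000 m
robot covers 1.0000·0.3333 − ½·3.0000·0.3333² = 0.1667 m while stopping
human closes 0.6000·0.4333 = 0.2600 m
residual clearance needed = 0.2500+0.0000+0.1000 = 0.3500 m
sum ≈ 0.1000+0.1667+0.2600+0.3500 ≈ 0.8767 m = S ✓

v_R_max = 1 m/s = 1.0000 m/s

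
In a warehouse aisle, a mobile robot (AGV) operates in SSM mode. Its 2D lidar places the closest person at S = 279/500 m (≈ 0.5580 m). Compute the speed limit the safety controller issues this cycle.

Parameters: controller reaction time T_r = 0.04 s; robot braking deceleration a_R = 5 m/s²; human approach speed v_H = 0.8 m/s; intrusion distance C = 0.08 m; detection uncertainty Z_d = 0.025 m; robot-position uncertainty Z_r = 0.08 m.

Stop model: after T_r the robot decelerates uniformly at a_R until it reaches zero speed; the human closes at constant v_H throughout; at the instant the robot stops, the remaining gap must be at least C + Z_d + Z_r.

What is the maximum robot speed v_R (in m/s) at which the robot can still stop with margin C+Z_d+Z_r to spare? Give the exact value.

v_R_max = 11/10 m/s = 1.1000 m/s

quadratic (1/10)·v² + (1/5)·v + (-341/1000) = 0
  disc = (1/5)² − 4·(1/10)·(-341/1000) = 441/2500 ; √disc = 21/50
  v_R = (−(1/5) + 21/50) / (2·(1/10)) = 11/10 m/s
check:
T_s = v_R/a_R = (11/10)/5 = 0.2200 s
reaction-phase robot travel = 1.1000·0.0400 = 0.0440 m
braking distance = 1.1000²/(2·5.0000) = 0.1210 m
human over T_r+T_s: 0.8000·(0.0400+0.2200) = 0.2080 m
residual clearance needed = 0.0800+0.0250+0.0800 = 0.1850 m
sum ≈ 0.0440+0.1210+0.2080+0.1850 ≈ 0.5580 m = S ✓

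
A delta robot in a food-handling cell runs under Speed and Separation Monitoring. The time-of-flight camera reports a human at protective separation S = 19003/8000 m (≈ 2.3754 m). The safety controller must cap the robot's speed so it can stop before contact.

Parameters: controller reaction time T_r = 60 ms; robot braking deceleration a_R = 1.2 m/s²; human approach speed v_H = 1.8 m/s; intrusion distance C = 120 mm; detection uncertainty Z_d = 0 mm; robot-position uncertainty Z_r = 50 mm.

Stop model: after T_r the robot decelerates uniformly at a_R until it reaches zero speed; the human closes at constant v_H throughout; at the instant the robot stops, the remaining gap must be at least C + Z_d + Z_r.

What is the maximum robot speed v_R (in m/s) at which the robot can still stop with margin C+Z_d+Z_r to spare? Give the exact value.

at the boundary: (5/12)·v² + (39/25)·v + (-16779/8000) = 0
  disc = (39/25)² − 4·(5/12)·(-16779/8000) = 237169/40000 ; √disc = 487/200
  v_R = (−(39/25) + 487/200) / (2·(5/12)) = 21/20 m/s
check:
braking lasts T_s = (21/20)/(6/5) = 0.8750 s
robot covers v_R·T_r = 1.0500·0.0600 = 0.0630 m before braking
robot under decel: 1.0500²/(2·1.2000) = 0.4594 m
human over T_r+T_s: 1.8000·(0.0600+0.8750) = 1.6830 m
margins: 0.1200+0.0000+0.0500 = 0.1700 m
sum ≈ 0.0630+0.4594+1.6830+0.1700 ≈ 2.3754 m = S ✓

v_R_max = 21/20 m/s = 1.0500 m/s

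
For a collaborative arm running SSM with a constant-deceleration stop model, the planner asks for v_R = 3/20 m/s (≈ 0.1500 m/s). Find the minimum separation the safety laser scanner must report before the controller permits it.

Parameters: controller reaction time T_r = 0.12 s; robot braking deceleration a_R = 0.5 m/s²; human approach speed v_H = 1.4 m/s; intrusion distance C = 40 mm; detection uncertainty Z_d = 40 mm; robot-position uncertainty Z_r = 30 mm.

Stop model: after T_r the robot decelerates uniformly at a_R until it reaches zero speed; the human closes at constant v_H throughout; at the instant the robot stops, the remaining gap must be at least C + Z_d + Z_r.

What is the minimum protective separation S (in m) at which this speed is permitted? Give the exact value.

S_min = 1477/2000 m = 0.7385 m

T_s = v_R/a_R = (3/20)/(1/2) = 0.3000 s
robot covers v_R·T_r = 0.1500·0.1200 = 0.0180 m before braking
braking distance = 0.1500²/(2·0.5000) = 0.0225 m
person approaches 1.4000·(0.1200+0.3000) = 0.5880 m
C+Z_d+Z_r = 0.0400+0.0400+0.0300 = 0.1100 m
S_min ≈ 0.0180+0.0225+0.5880+0.1100  ⇒  S_min = 1477/2000 m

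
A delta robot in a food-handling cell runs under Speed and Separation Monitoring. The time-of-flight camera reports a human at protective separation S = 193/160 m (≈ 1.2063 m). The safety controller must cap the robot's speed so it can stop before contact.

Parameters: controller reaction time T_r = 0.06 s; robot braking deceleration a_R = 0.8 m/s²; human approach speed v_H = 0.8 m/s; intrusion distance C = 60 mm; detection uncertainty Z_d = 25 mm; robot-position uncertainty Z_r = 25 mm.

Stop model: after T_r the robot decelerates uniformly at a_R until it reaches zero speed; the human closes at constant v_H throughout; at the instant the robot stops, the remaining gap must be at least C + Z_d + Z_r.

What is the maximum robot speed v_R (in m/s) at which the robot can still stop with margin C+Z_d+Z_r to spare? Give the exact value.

v_R_max = 7/10 m/s = 0.7000 m/s

at the boundary: (5/8)·v² + (53/50)·v + (-4193/4000) = 0
  disc = (53/50)² − 4·(5/8)·(-4193/4000) = 149769/40000 ; √disc = 387/200
  v_R = (−(53/50) + 387/200) / (2·(5/8)) = 7/10 m/s
check:
T_s = v_R/a_R = (7/10)/(4/5) = 0.8750 s
robot covers v_R·T_r = 0.7000·0.0600 = 0.0420 m before braking
braking distance = 0.7000²/(2·0.8000) = 0.3063 m
human closes 0.8000·0.9350 = 0.7480 m
C+Z_d+Z_r = 0.0600+0.0250+0.0250 = 0.1100 m
sum ≈ 0.0420+0.3063+0.7480+0.1100 ≈ 1.2063 m = S ✓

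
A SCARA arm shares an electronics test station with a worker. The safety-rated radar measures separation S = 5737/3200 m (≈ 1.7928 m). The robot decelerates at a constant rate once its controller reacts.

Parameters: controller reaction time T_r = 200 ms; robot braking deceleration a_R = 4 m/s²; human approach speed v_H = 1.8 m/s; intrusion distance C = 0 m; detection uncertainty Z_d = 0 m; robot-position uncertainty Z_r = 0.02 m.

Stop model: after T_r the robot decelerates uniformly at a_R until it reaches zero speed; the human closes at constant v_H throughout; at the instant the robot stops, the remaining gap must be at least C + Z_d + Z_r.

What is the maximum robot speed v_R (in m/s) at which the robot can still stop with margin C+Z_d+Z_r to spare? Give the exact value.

v_R_max = 33/20 m/s = 1.6500 m/s

quadratic (1/8)·v² + (13/20)·v + (-4521/3200) = 0
  disc = (13/20)² − 4·(1/8)·(-4521/3200) = 289/256 ; √disc = 17/16
  v_R = (−(13/20) + 17/16) / (2·(1/8)) = 33/20 m/s
check:
stop time T_s = (33/20)/4 = 0.4125 s
reaction-phase robot travel = 1.6500·0.2000 = 0.3300 m
robot covers 1.6500·0.4125 − ½·4.0000·0.4125² = 0.3403 m while stopping
human over T_r+T_s: 1.8000·(0.2000+0.4125) = 1.1025 m
residual clearance needed = 0.0000+0.0000+0.0200 = 0.0200 m
sum ≈ 0.3300+0.3403+1.1025+0.0200 ≈ 1.7928 m = S ✓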